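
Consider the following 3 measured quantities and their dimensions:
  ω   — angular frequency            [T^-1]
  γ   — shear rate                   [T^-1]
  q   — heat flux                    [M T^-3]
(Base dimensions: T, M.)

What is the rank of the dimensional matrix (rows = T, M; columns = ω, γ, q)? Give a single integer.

2

Dimensional matrix (T×M by ω×γ×q):
  T: [-1 -1 -3]
  M: [ 0  0  1]
Row reduction gives pivot columns ω,q; rank = 2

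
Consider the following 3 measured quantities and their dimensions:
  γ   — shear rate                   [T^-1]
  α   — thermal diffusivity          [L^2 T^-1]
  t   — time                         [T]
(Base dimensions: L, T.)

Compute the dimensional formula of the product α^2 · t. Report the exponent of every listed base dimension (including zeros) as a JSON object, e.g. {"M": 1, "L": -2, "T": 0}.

Dimensional matrix (L×T by γ×α×t):
  L: [ 0  2  0]
  T: [-1 -1  1]
  [L]: (2)·2+(1)·0 = 4
  [T]: (2)·-1+(1)·1 = -1
⇒ L^4 T^-1

{"L": 4, "T": -1}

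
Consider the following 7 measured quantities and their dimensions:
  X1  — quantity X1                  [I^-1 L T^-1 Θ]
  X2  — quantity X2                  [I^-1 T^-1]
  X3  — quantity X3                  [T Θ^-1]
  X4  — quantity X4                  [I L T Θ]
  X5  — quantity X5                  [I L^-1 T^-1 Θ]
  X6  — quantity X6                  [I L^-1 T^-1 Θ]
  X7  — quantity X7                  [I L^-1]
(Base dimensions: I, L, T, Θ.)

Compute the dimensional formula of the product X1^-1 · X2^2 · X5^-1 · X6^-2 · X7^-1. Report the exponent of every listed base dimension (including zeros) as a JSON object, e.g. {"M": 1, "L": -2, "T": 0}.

{"I": -5, "L": 3, "T": 2, "Θ": -4}

Exponent matrix [I,L,T,Θ] × [X1,X2,X3,X4,X5,X6,X7]:
  I: [-1 -1  0  1  1  1  1]
  L: [ 1  0  0  1 -1 -1 -1]
  T: [-1 -1  1  1 -1 -1  0]
  Θ: [ 1  0 -1  1  1  1  0]
  [I]: (-1)·-1+(2)·-1+(-1)·1+(-2)·1+(-1)·1 = -5
  [L]: (-1)·1+(2)·0+(-1)·-1+(-2)·-1+(-1)·-1 = 3
  [T]: (-1)·-1+(2)·-1+(-1)·-1+(-2)·-1+(-1)·0 = 2
  [Θ]: (-1)·1+(2)·0+(-1)·1+(-2)·1+(-1)·0 = -4
⇒ I^-5 L^3 T^2 Θ^-4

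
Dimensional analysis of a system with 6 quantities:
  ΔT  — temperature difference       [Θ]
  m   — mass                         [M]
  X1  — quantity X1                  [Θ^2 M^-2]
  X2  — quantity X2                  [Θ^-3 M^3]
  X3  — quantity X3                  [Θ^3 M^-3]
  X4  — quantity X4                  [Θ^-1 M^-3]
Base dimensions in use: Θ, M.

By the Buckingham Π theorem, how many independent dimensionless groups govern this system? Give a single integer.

4

Write exponents as rows Θ,M / cols ΔT,m,X1,X2,X3,X4:
  Θ: [ 1  0  2 -3  3 -1]
  M: [ 0  1 -2  3 -3 -3]
Echelon form has 2 nonzero rows (pivots: ΔT,m)
6 vars − rank 2 = 4 Π groups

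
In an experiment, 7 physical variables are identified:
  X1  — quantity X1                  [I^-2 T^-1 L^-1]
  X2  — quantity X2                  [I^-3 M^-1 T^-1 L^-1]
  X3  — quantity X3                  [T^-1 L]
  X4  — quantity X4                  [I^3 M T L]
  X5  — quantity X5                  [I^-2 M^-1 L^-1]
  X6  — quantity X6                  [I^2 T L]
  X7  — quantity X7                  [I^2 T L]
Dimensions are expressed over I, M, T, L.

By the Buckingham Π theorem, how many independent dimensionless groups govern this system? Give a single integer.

Write exponents as rows I,M,T,L / cols X1,X2,X3,X4,X5,X6,X7:
  I: [-2 -3  0  3 -2  2  2]
  M: [ 0 -1  0  1 -1  0  0]
  T: [-1 -1 -1  1  0  1  1]
  L: [-1 -1  1  1 -1  1  1]
Echelon form has 3 nonzero rows (pivots: X1,X2,X3)
Π count = n − r = 7 − 3 = 4

4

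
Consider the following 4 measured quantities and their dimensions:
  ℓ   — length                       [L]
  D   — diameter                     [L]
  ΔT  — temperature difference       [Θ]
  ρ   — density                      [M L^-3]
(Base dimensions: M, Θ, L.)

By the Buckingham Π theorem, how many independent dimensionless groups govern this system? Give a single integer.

1

Write exponents as rows M,Θ,L / cols ℓ,D,ΔT,ρ:
  M: [ 0  0  0  1]
  Θ: [ 0  0  1  0]
  L: [ 1  1  0 -3]
RREF → pivots at {ℓ,ΔT,ρ} ⇒ r = 3
n=4, r=3 ⇒ 1 dimensionless group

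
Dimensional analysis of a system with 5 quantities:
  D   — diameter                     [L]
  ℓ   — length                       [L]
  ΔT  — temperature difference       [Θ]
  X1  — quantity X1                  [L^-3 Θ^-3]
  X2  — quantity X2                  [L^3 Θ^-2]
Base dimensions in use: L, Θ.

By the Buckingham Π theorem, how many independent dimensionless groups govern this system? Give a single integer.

Dimensional matrix (L×Θ by D×ℓ×ΔT×X1×X2):
  L: [ 1  1  0 -3  3]
  Θ: [ 0  0  1 -3 -2]
Row reduction gives pivot columns D,ΔT; rank = 2
5 vars − rank 2 = 3 Π groups

3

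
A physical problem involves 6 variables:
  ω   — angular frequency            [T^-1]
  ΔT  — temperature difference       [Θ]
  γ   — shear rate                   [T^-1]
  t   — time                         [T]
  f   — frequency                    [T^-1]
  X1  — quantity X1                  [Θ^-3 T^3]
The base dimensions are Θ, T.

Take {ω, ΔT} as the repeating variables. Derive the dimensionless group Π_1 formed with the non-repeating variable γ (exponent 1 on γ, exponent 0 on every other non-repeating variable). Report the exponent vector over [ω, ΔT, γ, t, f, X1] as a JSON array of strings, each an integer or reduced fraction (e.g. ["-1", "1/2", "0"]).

["-1", "0", "1", "0", "0", "0"]

Dimensional matrix (Θ×T by ω×ΔT×γ×t×f×X1):
  Θ: [ 0  1  0  0  0 -3]
  T: [-1  0 -1  1 -1  3]
RREF → pivots at {ω,ΔT} ⇒ r = 2
Pivot set = {ω,ΔT}, free = {γ,t,f,X1}
RREF:
  r0: [   1    0    1   -1    1   -3]
  r1: [   0    1    0    0    0   -3]
Fix exponent of γ at 1, t at 0, f at 0, X1 at 0; solve each RREF row for its pivot's exponent:
  r0: exp(ω) + (1)·1 = 0 ⇒ exp(ω) = -1
  r1: exp(ΔT) + (0)·1 = 0 ⇒ exp(ΔT) = 0
Π_1 = ω^-1 · γ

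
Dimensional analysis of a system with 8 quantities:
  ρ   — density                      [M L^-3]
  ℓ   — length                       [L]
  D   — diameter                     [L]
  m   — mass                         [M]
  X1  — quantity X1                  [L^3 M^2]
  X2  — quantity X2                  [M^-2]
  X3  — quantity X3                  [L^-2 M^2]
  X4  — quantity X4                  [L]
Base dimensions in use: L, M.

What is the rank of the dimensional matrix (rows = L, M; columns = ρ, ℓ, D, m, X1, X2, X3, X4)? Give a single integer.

2

Exponent matrix [L,M] × [ρ,ℓ,D,m,X1,X2,X3,X4]:
  L: [-3  1  1  0  3  0 -2  1]
  M: [ 1  0  0  1  2 -2  2  0]
Row reduction gives pivot columns ρ,ℓ; rank = 2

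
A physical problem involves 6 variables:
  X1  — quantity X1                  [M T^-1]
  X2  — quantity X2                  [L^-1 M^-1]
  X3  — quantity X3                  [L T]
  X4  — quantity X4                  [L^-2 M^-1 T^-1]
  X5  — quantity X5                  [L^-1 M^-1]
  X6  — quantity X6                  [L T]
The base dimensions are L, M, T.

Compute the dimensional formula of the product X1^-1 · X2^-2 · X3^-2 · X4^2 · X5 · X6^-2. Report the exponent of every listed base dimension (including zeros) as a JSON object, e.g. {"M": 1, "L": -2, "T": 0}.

{"L": -7, "M": -2, "T": -5}

Exponent matrix [L,M,T] × [X1,X2,X3,X4,X5,X6]:
  L: [ 0 -1  1 -2 -1  1]
  M: [ 1 -1  0 -1 -1  0]
  T: [-1  0  1 -1  0  1]
  [L]: (-1)·0+(-2)·-1+(-2)·1+(2)·-2+(1)·-1+(-2)·1 = -7
  [M]: (-1)·1+(-2)·-1+(-2)·0+(2)·-1+(1)·-1+(-2)·0 = -2
  [T]: (-1)·-1+(-2)·0+(-2)·1+(2)·-1+(1)·0+(-2)·1 = -5
⇒ L^-7 M^-2 T^-5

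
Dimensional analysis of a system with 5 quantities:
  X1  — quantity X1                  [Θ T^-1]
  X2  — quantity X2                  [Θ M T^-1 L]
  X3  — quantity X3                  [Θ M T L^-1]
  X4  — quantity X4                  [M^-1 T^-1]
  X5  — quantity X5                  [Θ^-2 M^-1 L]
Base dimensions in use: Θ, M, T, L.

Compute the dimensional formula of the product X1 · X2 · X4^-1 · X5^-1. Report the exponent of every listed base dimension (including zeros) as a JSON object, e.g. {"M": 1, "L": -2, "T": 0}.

{"Θ": 4, "M": 3, "T": -1, "L": 0}

Write exponents as rows Θ,M,T,L / cols X1,X2,X3,X4,X5:
  Θ: [ 1  1  1  0 -2]
  M: [ 0  1  1 -1 -1]
  T: [-1 -1  1 -1  0]
  L: [ 0  1 -1  0  1]
  [Θ]: (1)·1+(1)·1+(-1)·0+(-1)·-2 = 4
  [M]: (1)·0+(1)·1+(-1)·-1+(-1)·-1 = 3
  [T]: (1)·-1+(1)·-1+(-1)·-1+(-1)·0 = -1
  [L]: (1)·0+(1)·1+(-1)·0+(-1)·1 = 0
⇒ Θ^4 M^3 T^-1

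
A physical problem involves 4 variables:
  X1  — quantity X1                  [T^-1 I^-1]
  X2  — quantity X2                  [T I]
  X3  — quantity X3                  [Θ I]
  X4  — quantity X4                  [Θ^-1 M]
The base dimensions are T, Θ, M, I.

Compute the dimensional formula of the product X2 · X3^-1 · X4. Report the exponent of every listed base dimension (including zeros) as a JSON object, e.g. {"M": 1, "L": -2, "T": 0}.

Exponent matrix [T,Θ,M,I] × [X1,X2,X3,X4]:
  T: [-1  1  0  0]
  Θ: [ 0  0  1 -1]
  M: [ 0  0  0  1]
  I: [-1  1  1  0]
  [T]: (1)·1+(-1)·0+(1)·0 = 1
  [Θ]: (1)·0+(-1)·1+(1)·-1 = -2
  [M]: (1)·0+(-1)·0+(1)·1 = 1
  [I]: (1)·1+(-1)·1+(1)·0 = 0
⇒ T Θ^-2 M

{"T": 1, "Θ": -2, "M": 1, "I": 0}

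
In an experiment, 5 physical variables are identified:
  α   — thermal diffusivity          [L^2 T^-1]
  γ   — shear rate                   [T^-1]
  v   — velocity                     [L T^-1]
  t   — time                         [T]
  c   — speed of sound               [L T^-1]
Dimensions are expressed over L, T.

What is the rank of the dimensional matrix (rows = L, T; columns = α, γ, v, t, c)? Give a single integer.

2

Dimensional matrix (L×T by α×γ×v×t×c):
  L: [ 2  0  1  0  1]
  T: [-1 -1 -1  1 -1]
Echelon form has 2 nonzero rows (pivots: α,γ)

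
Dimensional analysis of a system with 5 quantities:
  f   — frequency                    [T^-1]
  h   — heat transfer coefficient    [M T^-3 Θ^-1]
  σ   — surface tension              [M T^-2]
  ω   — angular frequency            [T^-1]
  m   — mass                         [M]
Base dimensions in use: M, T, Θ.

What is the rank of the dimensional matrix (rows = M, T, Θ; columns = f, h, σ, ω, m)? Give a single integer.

3

Write exponents as rows M,T,Θ / cols f,h,σ,ω,m:
  M: [ 0  1  1  0  1]
  T: [-1 -3 -2 -1  0]
  Θ: [ 0 -1  0  0  0]
Echelon form has 3 nonzero rows (pivots: f,h,σ)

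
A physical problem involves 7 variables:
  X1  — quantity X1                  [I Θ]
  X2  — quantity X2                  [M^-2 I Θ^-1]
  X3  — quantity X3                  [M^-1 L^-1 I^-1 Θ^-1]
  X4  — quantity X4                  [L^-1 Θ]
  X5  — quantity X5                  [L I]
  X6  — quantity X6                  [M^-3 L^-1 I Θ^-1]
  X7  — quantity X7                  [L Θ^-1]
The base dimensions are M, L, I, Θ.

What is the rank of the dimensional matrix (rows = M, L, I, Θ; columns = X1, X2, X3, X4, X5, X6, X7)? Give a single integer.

3

Dimensional matrix (M×L×I×Θ by X1×X2×X3×X4×X5×X6×X7):
  M: [ 0 -2 -1  0  0 -3  0]
  L: [ 0  0 -1 -1  1 -1  1]
  I: [ 1  1 -1  0  1  1  0]
  Θ: [ 1 -1 -1  1  0 -1 -1]
Row reduction gives pivot columns X1,X2,X3; rank = 3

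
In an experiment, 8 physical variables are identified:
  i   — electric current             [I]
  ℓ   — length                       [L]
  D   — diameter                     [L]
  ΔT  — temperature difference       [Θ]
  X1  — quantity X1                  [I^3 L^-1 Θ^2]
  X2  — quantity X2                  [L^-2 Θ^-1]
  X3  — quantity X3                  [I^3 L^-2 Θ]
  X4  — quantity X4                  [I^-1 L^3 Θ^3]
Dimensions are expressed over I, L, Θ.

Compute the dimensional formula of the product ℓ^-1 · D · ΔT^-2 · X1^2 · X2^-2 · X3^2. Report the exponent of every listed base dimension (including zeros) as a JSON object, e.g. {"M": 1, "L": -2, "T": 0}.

{"I": 12, "L": -2, "Θ": 6}

Write exponents as rows I,L,Θ / cols i,ℓ,D,ΔT,X1,X2,X3,X4:
  I: [ 1  0  0  0  3  0  3 -1]
  L: [ 0  1  1  0 -1 -2 -2  3]
  Θ: [ 0  0  0  1  2 -1  1  3]
  [I]: (-1)·0+(1)·0+(-2)·0+(2)·3+(-2)·0+(2)·3 = 12
  [L]: (-1)·1+(1)·1+(-2)·0+(2)·-1+(-2)·-2+(2)·-2 = -2
  [Θ]: (-1)·0+(1)·0+(-2)·1+(2)·2+(-2)·-1+(2)·1 = 6
⇒ I^12 L^-2 Θ^6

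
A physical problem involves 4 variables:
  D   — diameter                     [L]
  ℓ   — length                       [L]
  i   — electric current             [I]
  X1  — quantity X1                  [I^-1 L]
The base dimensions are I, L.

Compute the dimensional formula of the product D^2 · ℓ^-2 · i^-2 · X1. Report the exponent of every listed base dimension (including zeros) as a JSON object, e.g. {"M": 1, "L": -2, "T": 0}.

Exponent matrix [I,L] × [D,ℓ,i,X1]:
  I: [ 0  0  1 -1]
  L: [ 1  1  0  1]
  [I]: (2)·0+(-2)·0+(-2)·1+(1)·-1 = -3
  [L]: (2)·1+(-2)·1+(-2)·0+(1)·1 = 1
⇒ I^-3 L

{"I": -3, "L": 1}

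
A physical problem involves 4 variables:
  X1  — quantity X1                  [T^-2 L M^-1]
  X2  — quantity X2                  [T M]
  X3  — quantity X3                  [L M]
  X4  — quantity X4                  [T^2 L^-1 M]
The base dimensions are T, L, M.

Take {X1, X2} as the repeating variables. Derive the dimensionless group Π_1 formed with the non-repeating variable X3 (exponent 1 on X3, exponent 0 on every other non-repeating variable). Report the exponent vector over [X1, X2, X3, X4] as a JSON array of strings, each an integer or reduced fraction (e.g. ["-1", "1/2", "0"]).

["-1", "-2", "1", "0"]

Exponent matrix [T,L,M] × [X1,X2,X3,X4]:
  T: [-2  1  0  2]
  L: [ 1  0  1 -1]
  M: [-1  1  1  1]
RREF → pivots at {X1,X2} ⇒ r = 2
Pivot set = {X1,X2}, free = {X3,X4}
RREF:
  r0: [   1    0    1   -1]
  r1: [   0    1    2    0]
  r2: [   0    0    0    0]
Fix exponent of X3 at 1, X4 at 0; solve each RREF row for its pivot's exponent:
  r0: exp(X1) + (1)·1 = 0 ⇒ exp(X1) = -1
  r1: exp(X2) + (2)·1 = 0 ⇒ exp(X2) = -2
Π_1 = X1^-1 · X2^-2 · X3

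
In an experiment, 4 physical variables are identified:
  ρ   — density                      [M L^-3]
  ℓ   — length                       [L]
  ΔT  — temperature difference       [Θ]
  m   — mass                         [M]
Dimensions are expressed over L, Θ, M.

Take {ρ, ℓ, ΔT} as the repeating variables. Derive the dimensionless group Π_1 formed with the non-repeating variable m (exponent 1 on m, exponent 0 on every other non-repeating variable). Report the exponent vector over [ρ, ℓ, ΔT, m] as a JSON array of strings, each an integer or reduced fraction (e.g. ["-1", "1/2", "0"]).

["-1", "-3", "0", "1"]

Exponent matrix [L,Θ,M] × [ρ,ℓ,ΔT,m]:
  L: [-3  1  0  0]
  Θ: [ 0  0  1  0]
  M: [ 1  0  0  1]
Row reduction gives pivot columns ρ,ℓ,ΔT; rank = 3
Repeat: ρ,ℓ,ΔT; free: m
RREF:
  r0: [   1    0    0    1]
  r1: [   0    1    0    3]
  r2: [   0    0    1    0]
Fix exponent of m at 1; solve each RREF row for its pivot's exponent:
  r0: exp(ρ) + (1)·1 = 0 ⇒ exp(ρ) = -1
  r1: exp(ℓ) + (3)·1 = 0 ⇒ exp(ℓ) = -3
  r2: exp(ΔT) + (0)·1 = 0 ⇒ exp(ΔT) = 0
Π_1 = ρ^-1 · ℓ^-3 · m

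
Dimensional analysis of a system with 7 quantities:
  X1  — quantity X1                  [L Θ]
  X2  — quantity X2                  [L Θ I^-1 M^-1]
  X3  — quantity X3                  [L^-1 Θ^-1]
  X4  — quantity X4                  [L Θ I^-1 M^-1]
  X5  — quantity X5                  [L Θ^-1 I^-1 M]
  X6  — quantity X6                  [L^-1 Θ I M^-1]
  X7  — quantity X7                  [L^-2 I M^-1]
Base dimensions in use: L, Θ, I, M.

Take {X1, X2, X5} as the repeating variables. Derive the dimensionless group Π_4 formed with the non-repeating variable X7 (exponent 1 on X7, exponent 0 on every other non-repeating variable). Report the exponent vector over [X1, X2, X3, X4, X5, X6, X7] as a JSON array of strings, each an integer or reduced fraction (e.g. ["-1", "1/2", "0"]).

Exponent matrix [L,Θ,I,M] × [X1,X2,X3,X4,X5,X6,X7]:
  L: [ 1  1 -1  1  1 -1 -2]
  Θ: [ 1  1 -1  1 -1  1  0]
  I: [ 0 -1  0 -1 -1  1  1]
  M: [ 0 -1  0 -1  1 -1 -1]
RREF → pivots at {X1,X2,X5} ⇒ r = 3
Repeat: X1,X2,X5; free: X3,X4,X6,X7
RREF:
  r0: [   1    0   -1    0    0    0   -1]
  r1: [   0    1    0    1    0    0    0]
  r2: [   0    0    0    0    1   -1   -1]
  r3: [   0    0    0    0    0    0    0]
Fix exponent of X7 at 1, X3 at 0, X4 at 0, X6 at 0; solve each RREF row for its pivot's exponent:
  r0: exp(X1) + (-1)·1 = 0 ⇒ exp(X1) = 1
  r1: exp(X2) + (0)·1 = 0 ⇒ exp(X2) = 0
  r2: exp(X5) + (-1)·1 = 0 ⇒ exp(X5) = 1
Π_4 = X1 · X5 · X7

["1", "0", "0", "0", "1", "0", "1"]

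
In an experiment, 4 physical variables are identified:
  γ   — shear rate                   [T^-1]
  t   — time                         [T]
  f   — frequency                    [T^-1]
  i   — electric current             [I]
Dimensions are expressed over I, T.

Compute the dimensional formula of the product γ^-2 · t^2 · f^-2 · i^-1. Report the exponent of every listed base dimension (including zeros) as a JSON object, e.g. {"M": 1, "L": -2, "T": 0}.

{"I": -1, "T": 6}

Dimensional matrix (I×T by γ×t×f×i):
  I: [ 0  0  0  1]
  T: [-1  1 -1  0]
  [I]: (-2)·0+(2)·0+(-2)·0+(-1)·1 = -1
  [T]: (-2)·-1+(2)·1+(-2)·-1+(-1)·0 = 6
⇒ I^-1 T^6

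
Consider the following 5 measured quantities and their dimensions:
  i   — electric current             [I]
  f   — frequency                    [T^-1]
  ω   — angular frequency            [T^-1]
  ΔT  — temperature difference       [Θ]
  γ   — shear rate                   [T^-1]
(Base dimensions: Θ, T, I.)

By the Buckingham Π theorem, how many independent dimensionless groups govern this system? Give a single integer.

2

Write exponents as rows Θ,T,I / cols i,f,ω,ΔT,γ:
  Θ: [ 0  0  0  1  0]
  T: [ 0 -1 -1  0 -1]
  I: [ 1  0  0  0  0]
RREF → pivots at {i,f,ΔT} ⇒ r = 3
Π count = n − r = 5 − 3 = 2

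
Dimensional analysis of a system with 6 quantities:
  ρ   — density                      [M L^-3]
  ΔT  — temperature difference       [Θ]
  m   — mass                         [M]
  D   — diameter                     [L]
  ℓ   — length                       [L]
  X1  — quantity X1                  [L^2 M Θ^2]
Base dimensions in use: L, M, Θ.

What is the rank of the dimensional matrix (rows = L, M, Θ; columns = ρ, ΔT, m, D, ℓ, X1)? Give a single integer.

3

Dimensional matrix (L×M×Θ by ρ×ΔT×m×D×ℓ×X1):
  L: [-3  0  0  1  1  2]
  M: [ 1  0  1  0  0  1]
  Θ: [ 0  1  0  0  0  2]
RREF → pivots at {ρ,ΔT,m} ⇒ r = 3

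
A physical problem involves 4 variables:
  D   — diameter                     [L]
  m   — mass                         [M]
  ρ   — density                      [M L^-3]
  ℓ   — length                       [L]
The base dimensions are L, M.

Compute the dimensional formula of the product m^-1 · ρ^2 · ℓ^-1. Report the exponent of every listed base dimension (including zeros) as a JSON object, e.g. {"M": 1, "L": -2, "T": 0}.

{"L": -7, "M": 1}

Dimensional matrix (L×M by D×m×ρ×ℓ):
  L: [ 1  0 -3  1]
  M: [ 0  1  1  0]
  [L]: (-1)·0+(2)·-3+(-1)·1 = -7
  [M]: (-1)·1+(2)·1+(-1)·0 = 1
⇒ L^-7 M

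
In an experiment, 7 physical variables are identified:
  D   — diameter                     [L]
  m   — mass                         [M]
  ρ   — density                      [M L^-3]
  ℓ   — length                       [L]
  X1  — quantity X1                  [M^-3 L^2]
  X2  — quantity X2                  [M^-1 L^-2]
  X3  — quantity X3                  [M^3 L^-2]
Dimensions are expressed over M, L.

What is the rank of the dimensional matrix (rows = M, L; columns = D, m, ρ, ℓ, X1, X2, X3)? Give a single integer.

Write exponents as rows M,L / cols D,m,ρ,ℓ,X1,X2,X3:
  M: [ 0  1  1  0 -3 -1  3]
  L: [ 1  0 -3  1  2 -2 -2]
Echelon form has 2 nonzero rows (pivots: D,m)

2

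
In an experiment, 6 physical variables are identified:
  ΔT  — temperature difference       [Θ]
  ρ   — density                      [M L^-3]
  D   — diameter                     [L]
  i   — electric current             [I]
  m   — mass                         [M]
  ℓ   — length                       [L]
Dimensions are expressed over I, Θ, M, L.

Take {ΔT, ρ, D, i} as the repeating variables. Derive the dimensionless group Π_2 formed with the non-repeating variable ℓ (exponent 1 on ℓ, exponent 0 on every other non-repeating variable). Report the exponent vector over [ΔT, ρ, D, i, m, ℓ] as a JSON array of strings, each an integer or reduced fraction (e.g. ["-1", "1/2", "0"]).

["0", "0", "-1", "0", "0", "1"]

Dimensional matrix (I×Θ×M×L by ΔT×ρ×D×i×m×ℓ):
  I: [ 0  0  0  1  0  0]
  Θ: [ 1  0  0  0  0  0]
  M: [ 0  1  0  0  1  0]
  L: [ 0 -3  1  0  0  1]
Row reduction gives pivot columns ΔT,ρ,D,i; rank = 4
Pivot set = {ΔT,ρ,D,i}, free = {m,ℓ}
RREF:
  r0: [   1    0    0    0    0    0]
  r1: [   0    1    0    0    1    0]
  r2: [   0    0    1    0    3    1]
  r3: [   0    0    0    1    0    0]
Fix exponent of ℓ at 1, m at 0; solve each RREF row for its pivot's exponent:
  r0: exp(ΔT) + (0)·1 = 0 ⇒ exp(ΔT) = 0
  r1: exp(ρ) + (0)·1 = 0 ⇒ exp(ρ) = 0
  r2: exp(D) + (1)·1 = 0 ⇒ exp(D) = -1
  r3: exp(i) + (0)·1 = 0 ⇒ exp(i) = 0
Π_2 = D^-1 · ℓ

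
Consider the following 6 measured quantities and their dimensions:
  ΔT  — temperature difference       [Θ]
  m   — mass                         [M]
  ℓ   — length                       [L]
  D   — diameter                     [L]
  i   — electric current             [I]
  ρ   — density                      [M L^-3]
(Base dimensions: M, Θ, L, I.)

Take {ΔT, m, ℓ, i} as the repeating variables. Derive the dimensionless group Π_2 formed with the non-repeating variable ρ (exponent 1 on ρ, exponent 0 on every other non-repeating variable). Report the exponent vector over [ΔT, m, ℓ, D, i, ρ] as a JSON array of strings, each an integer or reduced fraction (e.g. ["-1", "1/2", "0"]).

["0", "-1", "3", "0", "0", "1"]

Exponent matrix [M,Θ,L,I] × [ΔT,m,ℓ,D,i,ρ]:
  M: [ 0  1  0  0  0  1]
  Θ: [ 1  0  0  0  0  0]
  L: [ 0  0  1  1  0 -3]
  I: [ 0  0  0  0  1  0]
Row reduction gives pivot columns ΔT,m,ℓ,i; rank = 4
Repeat: ΔT,m,ℓ,i; free: D,ρ
RREF:
  r0: [   1    0    0    0    0    0]
  r1: [   0    1    0    0    0    1]
  r2: [   0    0    1    1    0   -3]
  r3: [   0    0    0    0    1    0]
Fix exponent of ρ at 1, D at 0; solve each RREF row for its pivot's exponent:
  r0: exp(ΔT) + (0)·1 = 0 ⇒ exp(ΔT) = 0
  r1: exp(m) + (1)·1 = 0 ⇒ exp(m) = -1
  r2: exp(ℓ) + (-3)·1 = 0 ⇒ exp(ℓ) = 3
  r3: exp(i) + (0)·1 = 0 ⇒ exp(i) = 0
Π_2 = m^-1 · ℓ^3 · ρ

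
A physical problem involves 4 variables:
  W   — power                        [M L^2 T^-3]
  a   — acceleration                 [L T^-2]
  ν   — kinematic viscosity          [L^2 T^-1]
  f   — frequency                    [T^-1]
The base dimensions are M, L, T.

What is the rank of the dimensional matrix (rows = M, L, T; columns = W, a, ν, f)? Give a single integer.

3

Exponent matrix [M,L,T] × [W,a,ν,f]:
  M: [ 1  0  0  0]
  L: [ 2  1  2  0]
  T: [-3 -2 -1 -1]
RREF → pivots at {W,a,ν} ⇒ r = 3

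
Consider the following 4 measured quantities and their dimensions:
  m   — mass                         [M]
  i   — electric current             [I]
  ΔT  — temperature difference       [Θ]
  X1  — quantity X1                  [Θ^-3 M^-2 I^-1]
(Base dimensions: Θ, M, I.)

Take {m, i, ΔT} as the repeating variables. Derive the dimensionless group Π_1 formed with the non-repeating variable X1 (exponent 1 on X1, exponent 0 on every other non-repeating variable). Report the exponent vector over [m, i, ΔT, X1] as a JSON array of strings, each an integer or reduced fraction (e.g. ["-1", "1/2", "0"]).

["2", "1", "3", "1"]

Dimensional matrix (Θ×M×I by m×i×ΔT×X1):
  Θ: [ 0  0  1 -3]
  M: [ 1  0  0 -2]
  I: [ 0  1  0 -1]
Echelon form has 3 nonzero rows (pivots: m,i,ΔT)
Repeat: m,i,ΔT; free: X1
RREF:
  r0: [   1    0    0   -2]
  r1: [   0    1    0   -1]
  r2: [   0    0    1   -3]
Fix exponent of X1 at 1; solve each RREF row for its pivot's exponent:
  r0: exp(m) + (-2)·1 = 0 ⇒ exp(m) = 2
  r1: exp(i) + (-1)·1 = 0 ⇒ exp(i) = 1
  r2: exp(ΔT) + (-3)·1 = 0 ⇒ exp(ΔT) = 3
Π_1 = m^2 · i · ΔT^3 · X1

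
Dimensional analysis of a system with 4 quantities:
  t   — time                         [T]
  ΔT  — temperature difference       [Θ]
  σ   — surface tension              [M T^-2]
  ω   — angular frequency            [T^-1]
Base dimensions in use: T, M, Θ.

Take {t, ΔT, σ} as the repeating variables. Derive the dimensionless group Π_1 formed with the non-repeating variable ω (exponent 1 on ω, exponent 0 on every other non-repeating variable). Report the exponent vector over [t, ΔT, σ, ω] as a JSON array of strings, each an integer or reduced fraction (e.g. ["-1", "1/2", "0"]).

Write exponents as rows T,M,Θ / cols t,ΔT,σ,ω:
  T: [ 1  0 -2 -1]
  M: [ 0  0  1  0]
  Θ: [ 0  1  0  0]
RREF → pivots at {t,ΔT,σ} ⇒ r = 3
Pivot set = {t,ΔT,σ}, free = {ω}
RREF:
  r0: [   1    0    0   -1]
  r1: [   0    1    0    0]
  r2: [   0    0    1    0]
Fix exponent of ω at 1; solve each RREF row for its pivot's exponent:
  r0: exp(t) + (-1)·1 = 0 ⇒ exp(t) = 1
  r1: exp(ΔT) + (0)·1 = 0 ⇒ exp(ΔT) = 0
  r2: exp(σ) + (0)·1 = 0 ⇒ exp(σ) = 0
Π_1 = t · ω

["1", "0", "0", "1"]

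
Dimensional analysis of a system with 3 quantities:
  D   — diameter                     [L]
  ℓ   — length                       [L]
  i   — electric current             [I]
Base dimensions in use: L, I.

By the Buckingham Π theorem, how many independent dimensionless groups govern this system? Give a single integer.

Exponent matrix [L,I] × [D,ℓ,i]:
  L: [ 1  1  0]
  I: [ 0  0  1]
Row reduction gives pivot columns D,i; rank = 2
3 vars − rank 2 = 1 Π group

1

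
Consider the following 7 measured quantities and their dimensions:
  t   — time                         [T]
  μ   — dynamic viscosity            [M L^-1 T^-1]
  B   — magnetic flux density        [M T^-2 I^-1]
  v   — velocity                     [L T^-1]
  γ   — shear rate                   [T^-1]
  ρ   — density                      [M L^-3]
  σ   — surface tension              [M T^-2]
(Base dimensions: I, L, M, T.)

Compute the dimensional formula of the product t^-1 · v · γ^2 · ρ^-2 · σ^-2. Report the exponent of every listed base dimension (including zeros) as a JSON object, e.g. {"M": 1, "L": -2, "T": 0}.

{"I": 0, "L": 7, "M": -4, "T": 0}

Exponent matrix [I,L,M,T] × [t,μ,B,v,γ,ρ,σ]:
  I: [ 0  0 -1  0  0  0  0]
  L: [ 0 -1  0  1  0 -3  0]
  M: [ 0  1  1  0  0  1  1]
  T: [ 1 -1 -2 -1 -1  0 -2]
  [I]: (-1)·0+(1)·0+(2)·0+(-2)·0+(-2)·0 = 0
  [L]: (-1)·0+(1)·1+(2)·0+(-2)·-3+(-2)·0 = 7
  [M]: (-1)·0+(1)·0+(2)·0+(-2)·1+(-2)·1 = -4
  [T]: (-1)·1+(1)·-1+(2)·-1+(-2)·0+(-2)·-2 = 0
⇒ L^7 M^-4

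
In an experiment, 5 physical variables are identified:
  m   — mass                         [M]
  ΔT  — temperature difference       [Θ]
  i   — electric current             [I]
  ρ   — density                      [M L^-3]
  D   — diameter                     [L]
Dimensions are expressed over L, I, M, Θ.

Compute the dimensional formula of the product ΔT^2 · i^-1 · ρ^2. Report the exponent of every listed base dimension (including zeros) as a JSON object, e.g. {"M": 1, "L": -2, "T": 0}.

Write exponents as rows L,I,M,Θ / cols m,ΔT,i,ρ,D:
  L: [ 0  0  0 -3  1]
  I: [ 0  0  1  0  0]
  M: [ 1  0  0  1  0]
  Θ: [ 0  1  0  0  0]
  [L]: (2)·0+(-1)·0+(2)·-3 = -6
  [I]: (2)·0+(-1)·1+(2)·0 = -1
  [M]: (2)·0+(-1)·0+(2)·1 = 2
  [Θ]: (2)·1+(-1)·0+(2)·0 = 2
⇒ L^-6 I^-1 M^2 Θ^2

{"L": -6, "I": -1, "M": 2, "Θ": 2}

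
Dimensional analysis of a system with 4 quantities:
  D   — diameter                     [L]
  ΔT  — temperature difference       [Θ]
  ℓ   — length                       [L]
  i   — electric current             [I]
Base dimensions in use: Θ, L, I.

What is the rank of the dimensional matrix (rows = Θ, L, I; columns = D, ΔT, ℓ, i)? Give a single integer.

3

Dimensional matrix (Θ×L×I by D×ΔT×ℓ×i):
  Θ: [ 0  1  0  0]
  L: [ 1  0  1  0]
  I: [ 0  0  0  1]
RREF → pivots at {D,ΔT,i} ⇒ r = 3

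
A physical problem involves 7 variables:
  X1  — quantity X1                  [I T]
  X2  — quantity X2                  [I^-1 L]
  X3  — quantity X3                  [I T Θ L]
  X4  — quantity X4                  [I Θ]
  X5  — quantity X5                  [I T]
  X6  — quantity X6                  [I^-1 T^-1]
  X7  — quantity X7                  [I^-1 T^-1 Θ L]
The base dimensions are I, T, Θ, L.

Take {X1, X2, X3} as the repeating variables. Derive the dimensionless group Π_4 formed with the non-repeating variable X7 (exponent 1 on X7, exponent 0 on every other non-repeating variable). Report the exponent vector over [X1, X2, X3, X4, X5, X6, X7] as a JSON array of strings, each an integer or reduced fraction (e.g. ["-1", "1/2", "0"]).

Dimensional matrix (I×T×Θ×L by X1×X2×X3×X4×X5×X6×X7):
  I: [ 1 -1  1  1  1 -1 -1]
  T: [ 1  0  1  0  1 -1 -1]
  Θ: [ 0  0  1  1  0  0  1]
  L: [ 0  1  1  0  0  0  1]
Row reduction gives pivot columns X1,X2,X3; rank = 3
Pivot set = {X1,X2,X3}, free = {X4,X5,X6,X7}
RREF:
  r0: [   1    0    0   -1    1   -1   -2]
  r1: [   0    1    0   -1    0    0    0]
  r2: [   0    0    1    1    0    0    1]
  r3: [   0    0    0    0    0    0    0]
Fix exponent of X7 at 1, X4 at 0, X5 at 0, X6 at 0; solve each RREF row for its pivot's exponent:
  r0: exp(X1) + (-2)·1 = 0 ⇒ exp(X1) = 2
  r1: exp(X2) + (0)·1 = 0 ⇒ exp(X2) = 0
  r2: exp(X3) + (1)·1 = 0 ⇒ exp(X3) = -1
Π_4 = X1^2 · X3^-1 · X7

["2", "0", "-1", "0", "0", "0", "1"]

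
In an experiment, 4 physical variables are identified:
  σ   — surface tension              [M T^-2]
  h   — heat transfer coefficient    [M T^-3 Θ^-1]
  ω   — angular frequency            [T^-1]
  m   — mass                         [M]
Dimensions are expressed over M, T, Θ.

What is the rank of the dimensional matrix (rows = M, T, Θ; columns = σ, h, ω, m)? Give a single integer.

Exponent matrix [M,T,Θ] × [σ,h,ω,m]:
  M: [ 1  1  0  1]
  T: [-2 -3 -1  0]
  Θ: [ 0 -1  0  0]
Row reduction gives pivot columns σ,h,ω; rank = 3

3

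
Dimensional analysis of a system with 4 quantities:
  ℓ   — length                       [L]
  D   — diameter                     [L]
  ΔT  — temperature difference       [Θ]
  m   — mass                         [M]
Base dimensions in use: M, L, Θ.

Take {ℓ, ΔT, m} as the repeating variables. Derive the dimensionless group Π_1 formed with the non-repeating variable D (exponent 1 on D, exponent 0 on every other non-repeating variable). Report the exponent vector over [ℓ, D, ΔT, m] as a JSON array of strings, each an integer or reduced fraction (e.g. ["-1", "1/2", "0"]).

Dimensional matrix (M×L×Θ by ℓ×D×ΔT×m):
  M: [ 0  0  0  1]
  L: [ 1  1  0  0]
  Θ: [ 0  0  1  0]
Row reduction gives pivot columns ℓ,ΔT,m; rank = 3
Pivot set = {ℓ,ΔT,m}, free = {D}
RREF:
  r0: [   1    1    0    0]
  r1: [   0    0    1    0]
  r2: [   0    0    0    1]
Fix exponent of D at 1; solve each RREF row for its pivot's exponent:
  r0: exp(ℓ) + (1)·1 = 0 ⇒ exp(ℓ) = -1
  r1: exp(ΔT) + (0)·1 = 0 ⇒ exp(ΔT) = 0
  r2: exp(m) + (0)·1 = 0 ⇒ exp(m) = 0
Π_1 = ℓ^-1 · D

["-1", "1", "0", "0"]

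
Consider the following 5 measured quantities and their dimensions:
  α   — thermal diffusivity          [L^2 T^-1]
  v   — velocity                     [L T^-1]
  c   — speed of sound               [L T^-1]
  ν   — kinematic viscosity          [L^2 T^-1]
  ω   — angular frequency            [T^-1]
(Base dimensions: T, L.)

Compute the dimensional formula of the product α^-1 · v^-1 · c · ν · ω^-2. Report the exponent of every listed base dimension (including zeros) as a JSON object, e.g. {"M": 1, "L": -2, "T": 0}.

Dimensional matrix (T×L by α×v×c×ν×ω):
  T: [-1 -1 -1 -1 -1]
  L: [ 2  1  1  2  0]
  [T]: (-1)·-1+(-1)·-1+(1)·-1+(1)·-1+(-2)·-1 = 2
  [L]: (-1)·2+(-1)·1+(1)·1+(1)·2+(-2)·0 = 0
⇒ T^2

{"T": 2, "L": 0}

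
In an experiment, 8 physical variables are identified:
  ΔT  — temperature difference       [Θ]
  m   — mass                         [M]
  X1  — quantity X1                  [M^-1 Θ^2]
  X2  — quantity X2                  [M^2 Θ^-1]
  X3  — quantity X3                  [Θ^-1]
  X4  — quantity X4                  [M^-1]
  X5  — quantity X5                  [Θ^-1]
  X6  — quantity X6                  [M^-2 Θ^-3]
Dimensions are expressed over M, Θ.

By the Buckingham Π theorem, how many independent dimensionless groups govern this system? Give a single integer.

6

Exponent matrix [M,Θ] × [ΔT,m,X1,X2,X3,X4,X5,X6]:
  M: [ 0  1 -1  2  0 -1  0 -2]
  Θ: [ 1  0  2 -1 -1  0 -1 -3]
Echelon form has 2 nonzero rows (pivots: ΔT,m)
Π count = n − r = 8 − 2 = 6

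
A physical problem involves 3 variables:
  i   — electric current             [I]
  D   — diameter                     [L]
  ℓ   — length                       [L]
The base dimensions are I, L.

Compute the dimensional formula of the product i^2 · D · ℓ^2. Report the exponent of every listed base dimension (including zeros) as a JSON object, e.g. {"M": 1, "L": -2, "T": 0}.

{"I": 2, "L": 3}

Write exponents as rows I,L / cols i,D,ℓ:
  I: [ 1  0  0]
  L: [ 0  1  1]
  [I]: (2)·1+(1)·0+(2)·0 = 2
  [L]: (2)·0+(1)·1+(2)·1 = 3
⇒ I^2 L^3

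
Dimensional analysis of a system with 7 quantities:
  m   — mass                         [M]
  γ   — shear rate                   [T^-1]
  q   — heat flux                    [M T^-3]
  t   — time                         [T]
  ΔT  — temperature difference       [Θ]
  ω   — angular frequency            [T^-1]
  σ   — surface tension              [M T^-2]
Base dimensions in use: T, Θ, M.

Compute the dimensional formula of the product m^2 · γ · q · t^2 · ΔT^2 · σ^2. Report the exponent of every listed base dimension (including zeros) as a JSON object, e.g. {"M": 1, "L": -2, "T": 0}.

Dimensional matrix (T×Θ×M by m×γ×q×t×ΔT×ω×σ):
  T: [ 0 -1 -3  1  0 -1 -2]
  Θ: [ 0  0  0  0  1  0  0]
  M: [ 1  0  1  0  0  0  1]
  [T]: (2)·0+(1)·-1+(1)·-3+(2)·1+(2)·0+(2)·-2 = -6
  [Θ]: (2)·0+(1)·0+(1)·0+(2)·0+(2)·1+(2)·0 = 2
  [M]: (2)·1+(1)·0+(1)·1+(2)·0+(2)·0+(2)·1 = 5
⇒ T^-6 Θ^2 M^5

{"T": -6, "Θ": 2, "M": 5}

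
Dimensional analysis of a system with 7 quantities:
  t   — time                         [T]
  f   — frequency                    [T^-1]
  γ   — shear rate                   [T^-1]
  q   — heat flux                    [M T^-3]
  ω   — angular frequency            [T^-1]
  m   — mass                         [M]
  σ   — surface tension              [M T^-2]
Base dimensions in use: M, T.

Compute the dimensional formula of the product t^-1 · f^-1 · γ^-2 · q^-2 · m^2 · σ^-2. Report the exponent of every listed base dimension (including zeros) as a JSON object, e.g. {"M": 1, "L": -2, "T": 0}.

Exponent matrix [M,T] × [t,f,γ,q,ω,m,σ]:
  M: [ 0  0  0  1  0  1  1]
  T: [ 1 -1 -1 -3 -1  0 -2]
  [M]: (-1)·0+(-1)·0+(-2)·0+(-2)·1+(2)·1+(-2)·1 = -2
  [T]: (-1)·1+(-1)·-1+(-2)·-1+(-2)·-3+(2)·0+(-2)·-2 = 12
⇒ M^-2 T^12

{"M": -2, "T": 12}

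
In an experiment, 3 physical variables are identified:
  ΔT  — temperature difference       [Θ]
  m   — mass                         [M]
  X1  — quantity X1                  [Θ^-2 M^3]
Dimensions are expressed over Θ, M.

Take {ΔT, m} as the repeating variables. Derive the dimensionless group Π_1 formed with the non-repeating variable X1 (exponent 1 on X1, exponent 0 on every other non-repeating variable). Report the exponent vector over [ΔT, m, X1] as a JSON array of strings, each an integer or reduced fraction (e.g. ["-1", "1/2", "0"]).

["2", "-3", "1"]

Exponent matrix [Θ,M] × [ΔT,m,X1]:
  Θ: [ 1  0 -2]
  M: [ 0  1  3]
Row reduction gives pivot columns ΔT,m; rank = 2
Repeat: ΔT,m; free: X1
RREF:
  r0: [   1    0   -2]
  r1: [   0    1    3]
Fix exponent of X1 at 1; solve each RREF row for its pivot's exponent:
  r0: exp(ΔT) + (-2)·1 = 0 ⇒ exp(ΔT) = 2
  r1: exp(m) + (3)·1 = 0 ⇒ exp(m) = -3
Π_1 = ΔT^2 · m^-3 · X1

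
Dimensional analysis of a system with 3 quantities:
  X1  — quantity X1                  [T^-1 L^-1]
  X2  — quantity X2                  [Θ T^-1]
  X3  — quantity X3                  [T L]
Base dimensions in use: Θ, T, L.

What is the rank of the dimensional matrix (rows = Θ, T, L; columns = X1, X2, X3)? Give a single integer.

2

Exponent matrix [Θ,T,L] × [X1,X2,X3]:
  Θ: [ 0  1  0]
  T: [-1 -1  1]
  L: [-1  0  1]
Row reduction gives pivot columns X1,X2; rank = 2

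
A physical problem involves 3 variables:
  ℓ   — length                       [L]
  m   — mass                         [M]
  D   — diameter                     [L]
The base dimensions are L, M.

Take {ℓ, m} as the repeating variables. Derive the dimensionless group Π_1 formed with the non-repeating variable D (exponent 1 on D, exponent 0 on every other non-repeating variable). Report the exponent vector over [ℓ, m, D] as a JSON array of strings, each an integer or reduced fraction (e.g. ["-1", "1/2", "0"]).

Write exponents as rows L,M / cols ℓ,m,D:
  L: [ 1  0  1]
  M: [ 0  1  0]
Row reduction gives pivot columns ℓ,m; rank = 2
Pivot set = {ℓ,m}, free = {D}
RREF:
  r0: [   1    0    1]
  r1: [   0    1    0]
Fix exponent of D at 1; solve each RREF row for its pivot's exponent:
  r0: exp(ℓ) + (1)·1 = 0 ⇒ exp(ℓ) = -1
  r1: exp(m) + (0)·1 = 0 ⇒ exp(m) = 0
Π_1 = ℓ^-1 · D

["-1", "0", "1"]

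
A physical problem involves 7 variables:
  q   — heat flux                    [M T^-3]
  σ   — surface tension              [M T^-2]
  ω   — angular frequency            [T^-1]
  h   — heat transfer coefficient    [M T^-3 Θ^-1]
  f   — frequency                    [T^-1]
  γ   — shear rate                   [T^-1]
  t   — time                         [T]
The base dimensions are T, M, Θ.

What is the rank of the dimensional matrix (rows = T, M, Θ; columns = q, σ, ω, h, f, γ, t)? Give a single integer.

Dimensional matrix (T×M×Θ by q×σ×ω×h×f×γ×t):
  T: [-3 -2 -1 -3 -1 -1  1]
  M: [ 1  1  0  1  0  0  0]
  Θ: [ 0  0  0 -1  0  0  0]
RREF → pivots at {q,σ,h} ⇒ r = 3

3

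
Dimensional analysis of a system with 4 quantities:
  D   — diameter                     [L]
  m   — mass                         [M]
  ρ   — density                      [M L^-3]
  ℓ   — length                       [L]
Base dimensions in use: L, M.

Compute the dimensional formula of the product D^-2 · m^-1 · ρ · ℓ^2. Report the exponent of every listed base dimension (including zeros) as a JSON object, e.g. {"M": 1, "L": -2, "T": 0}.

{"L": -3, "M": 0}

Dimensional matrix (L×M by D×m×ρ×ℓ):
  L: [ 1  0 -3  1]
  M: [ 0  1  1  0]
  [L]: (-2)·1+(-1)·0+(1)·-3+(2)·1 = -3
  [M]: (-2)·0+(-1)·1+(1)·1+(2)·0 = 0
⇒ L^-3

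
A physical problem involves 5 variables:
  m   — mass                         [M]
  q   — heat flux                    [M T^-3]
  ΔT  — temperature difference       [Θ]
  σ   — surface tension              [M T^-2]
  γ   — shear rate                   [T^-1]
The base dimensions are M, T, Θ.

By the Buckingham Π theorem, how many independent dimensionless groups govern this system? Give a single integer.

2

Exponent matrix [M,T,Θ] × [m,q,ΔT,σ,γ]:
  M: [ 1  1  0  1  0]
  T: [ 0 -3  0 -2 -1]
  Θ: [ 0  0  1  0  0]
RREF → pivots at {m,q,ΔT} ⇒ r = 3
Π count = n − r = 5 − 3 = 2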